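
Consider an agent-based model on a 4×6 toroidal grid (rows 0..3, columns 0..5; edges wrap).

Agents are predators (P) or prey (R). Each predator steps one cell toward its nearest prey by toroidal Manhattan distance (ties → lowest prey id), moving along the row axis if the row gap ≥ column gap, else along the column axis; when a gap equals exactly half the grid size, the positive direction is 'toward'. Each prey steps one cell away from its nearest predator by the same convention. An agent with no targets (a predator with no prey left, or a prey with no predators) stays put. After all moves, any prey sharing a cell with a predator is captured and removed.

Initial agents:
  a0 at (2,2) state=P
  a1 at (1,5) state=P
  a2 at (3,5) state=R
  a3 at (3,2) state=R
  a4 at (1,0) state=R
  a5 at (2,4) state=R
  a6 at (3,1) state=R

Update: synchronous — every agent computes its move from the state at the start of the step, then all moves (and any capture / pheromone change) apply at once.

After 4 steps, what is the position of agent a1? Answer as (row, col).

t=1: a0@(3,2):P a1@(1,0):P a2@(2,5):R a3@(0,2):R a4@(1,1):R a5@(2,5):R a6@(0,1):R
t=2: a0@(0,2):P a1@(1,1):P a2@(3,5):R a3@(1,2):R a4@(1,2):R a5@(3,5):R
t=3: a0@(1,2):P a1@(1,2):P a2@(3,4):R a3@(2,2):R a4@(2,2):R a5@(3,4):R
t=4: a0@(2,2):P a1@(2,2):P a2@(2,4):R a3@(3,2):R a4@(3,2):R a5@(2,4):R

(2, 2)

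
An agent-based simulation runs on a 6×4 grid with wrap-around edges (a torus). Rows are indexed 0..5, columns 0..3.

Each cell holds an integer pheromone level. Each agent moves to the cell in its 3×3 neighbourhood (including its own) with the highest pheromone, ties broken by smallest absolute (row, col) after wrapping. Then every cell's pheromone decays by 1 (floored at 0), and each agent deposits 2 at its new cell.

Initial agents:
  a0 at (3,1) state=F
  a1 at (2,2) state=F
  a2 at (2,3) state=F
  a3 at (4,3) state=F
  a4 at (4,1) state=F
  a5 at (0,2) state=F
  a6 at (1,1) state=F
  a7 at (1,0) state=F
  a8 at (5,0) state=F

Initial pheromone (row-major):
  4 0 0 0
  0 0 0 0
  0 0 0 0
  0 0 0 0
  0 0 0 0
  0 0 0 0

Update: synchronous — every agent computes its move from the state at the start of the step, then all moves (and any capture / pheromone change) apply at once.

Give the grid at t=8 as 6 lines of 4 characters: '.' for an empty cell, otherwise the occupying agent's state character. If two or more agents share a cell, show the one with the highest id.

F...
....
....
F...
....
....

t=1: a0@(2,0) a1@(1,1) a2@(1,0) a3@(3,0) a4@(3,0) a5@(0,1) a6@(0,0) a7@(0,0) a8@(0,0) | pheromone: 9 2 0 0 / 2 2 0 0 / 2 0 0 0 / 4 0 0 0 / 0 0 0 0 / 0 0 0 0
t=2: a0@(3,0) a1@(0,0) a2@(0,0) a3@(3,0) a4@(3,0) a5@(0,0) a6@(0,0) a7@(0,0) a8@(0,0) | pheromone: 20 1 0 0 / 1 1 0 0 / 1 0 0 0 / 9 0 0 0 / 0 0 0 0 / 0 0 0 0
t=3: a0@(3,0) a1@(0,0) a2@(0,0) a3@(3,0) a4@(3,0) a5@(0,0) a6@(0,0) a7@(0,0) a8@(0,0) | pheromone: 31 0 0 0 / 0 0 0 0 / 0 0 0 0 / 14 0 0 0 / 0 0 0 0 / 0 0 0 0
t=4: a0@(3,0) a1@(0,0) a2@(0,0) a3@(3,0) a4@(3,0) a5@(0,0) a6@(0,0) a7@(0,0) a8@(0,0) | pheromone: 42 0 0 0 / 0 0 0 0 / 0 0 0 0 / 19 0 0 0 / 0 0 0 0 / 0 0 0 0
t=5: a0@(3,0) a1@(0,0) a2@(0,0) a3@(3,0) a4@(3,0) a5@(0,0) a6@(0,0) a7@(0,0) a8@(0,0) | pheromone: 53 0 0 0 / 0 0 0 0 / 0 0 0 0 / 24 0 0 0 / 0 0 0 0 / 0 0 0 0
t=6: a0@(3,0) a1@(0,0) a2@(0,0) a3@(3,0) a4@(3,0) a5@(0,0) a6@(0,0) a7@(0,0) a8@(0,0) | pheromone: 64 0 0 0 / 0 0 0 0 / 0 0 0 0 / 29 0 0 0 / 0 0 0 0 / 0 0 0 0
t=7: a0@(3,0) a1@(0,0) a2@(0,0) a3@(3,0) a4@(3,0) a5@(0,0) a6@(0,0) a7@(0,0) a8@(0,0) | pheromone: 75 0 0 0 / 0 0 0 0 / 0 0 0 0 / 34 0 0 0 / 0 0 0 0 / 0 0 0 0
t=8: a0@(3,0) a1@(0,0) a2@(0,0) a3@(3,0) a4@(3,0) a5@(0,0) a6@(0,0) a7@(0,0) a8@(0,0) | pheromone: 86 0 0 0 / 0 0 0 0 / 0 0 0 0 / 39 0 0 0 / 0 0 0 0 / 0 0 0 0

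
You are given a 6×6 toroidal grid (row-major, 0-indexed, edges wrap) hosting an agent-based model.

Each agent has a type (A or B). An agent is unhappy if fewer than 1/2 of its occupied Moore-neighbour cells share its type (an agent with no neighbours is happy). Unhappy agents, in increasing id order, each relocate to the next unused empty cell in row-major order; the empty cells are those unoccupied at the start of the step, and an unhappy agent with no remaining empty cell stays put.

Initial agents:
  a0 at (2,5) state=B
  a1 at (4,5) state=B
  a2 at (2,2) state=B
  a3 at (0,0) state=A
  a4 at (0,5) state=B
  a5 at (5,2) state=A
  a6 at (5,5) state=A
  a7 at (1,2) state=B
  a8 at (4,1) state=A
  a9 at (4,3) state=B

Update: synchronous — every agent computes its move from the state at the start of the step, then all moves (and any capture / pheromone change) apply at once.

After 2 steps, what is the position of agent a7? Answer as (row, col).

t=1: a0@(2,5):B a1@(0,1):B a2@(2,2):B a3@(0,0):A a4@(0,2):B a5@(5,2):A a6@(0,3):A a7@(1,2):B a8@(4,1):A a9@(0,4):B
t=2: a0@(2,5):B a1@(0,1):B a2@(2,2):B a3@(0,5):A a4@(0,2):B a5@(5,2):A a6@(1,0):A a7@(1,2):B a8@(4,1):A a9@(1,1):B

(1, 2)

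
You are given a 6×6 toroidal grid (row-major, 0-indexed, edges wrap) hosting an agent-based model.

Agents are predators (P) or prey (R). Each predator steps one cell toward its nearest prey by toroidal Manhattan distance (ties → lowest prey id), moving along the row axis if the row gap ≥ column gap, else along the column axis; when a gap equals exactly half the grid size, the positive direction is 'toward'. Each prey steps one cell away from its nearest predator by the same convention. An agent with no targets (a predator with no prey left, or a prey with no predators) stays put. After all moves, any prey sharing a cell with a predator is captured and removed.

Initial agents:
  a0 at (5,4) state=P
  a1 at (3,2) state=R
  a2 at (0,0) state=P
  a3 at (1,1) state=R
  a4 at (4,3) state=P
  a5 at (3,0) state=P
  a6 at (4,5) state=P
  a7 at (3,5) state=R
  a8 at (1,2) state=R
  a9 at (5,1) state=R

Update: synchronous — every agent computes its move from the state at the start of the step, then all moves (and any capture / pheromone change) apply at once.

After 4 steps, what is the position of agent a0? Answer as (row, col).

t=1: a0@(4,4):P a1@(2,2):R a2@(1,0):P a3@(2,1):R a4@(3,3):P a5@(3,5):P a6@(3,5):P a7@(3,4):R a8@(1,3):R a9@(4,1):R
t=2: a0@(3,4):P a1@(1,2):R a2@(2,0):P a3@(3,1):R a4@(3,4):P a5@(3,4):P a6@(3,4):P a7@(2,4):R a8@(0,3):R a9@(4,0):R
t=3: a0@(2,4):P a1@(1,3):R a2@(3,0):P a3@(4,1):R a4@(2,4):P a5@(2,4):P a6@(2,4):P a7@(1,4):R a8@(5,3):R a9@(5,0):R
t=4: a0@(1,4):P a1@(0,3):R a2@(4,0):P a3@(5,1):R a4@(1,4):P a5@(1,4):P a6@(1,4):P a7@(0,4):R a8@(4,3):R a9@(0,0):R

(1, 4)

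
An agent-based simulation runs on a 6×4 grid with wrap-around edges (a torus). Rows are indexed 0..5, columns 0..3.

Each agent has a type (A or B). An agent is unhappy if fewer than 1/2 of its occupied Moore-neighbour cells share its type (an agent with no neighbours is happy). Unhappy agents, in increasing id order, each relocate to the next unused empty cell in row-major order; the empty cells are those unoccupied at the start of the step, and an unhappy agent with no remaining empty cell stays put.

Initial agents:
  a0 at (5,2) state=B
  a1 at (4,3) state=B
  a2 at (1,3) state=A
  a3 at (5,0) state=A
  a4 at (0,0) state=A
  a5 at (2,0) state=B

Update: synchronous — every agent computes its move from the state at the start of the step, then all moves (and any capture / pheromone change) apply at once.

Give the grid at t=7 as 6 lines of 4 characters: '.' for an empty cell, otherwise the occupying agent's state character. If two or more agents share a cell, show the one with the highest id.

AA..
B..A
....
....
...B
..B.

t=1: a0@(5,2):B a1@(4,3):B a2@(1,3):A a3@(5,0):A a4@(0,0):A a5@(0,1):B
t=2: a0@(5,2):B a1@(4,3):B a2@(1,3):A a3@(0,2):A a4@(0,0):A a5@(0,3):B
t=3: a0@(5,2):B a1@(4,3):B a2@(1,3):A a3@(0,1):A a4@(0,0):A a5@(1,0):B
t=4: a0@(5,2):B a1@(4,3):B a2@(1,3):A a3@(0,2):A a4@(0,0):A a5@(0,3):B
t=5: a0@(5,2):B a1@(4,3):B a2@(1,3):A a3@(0,1):A a4@(0,0):A a5@(1,0):B
t=6: a0@(5,2):B a1@(4,3):B a2@(1,3):A a3@(0,2):A a4@(0,0):A a5@(0,3):B
t=7: a0@(5,2):B a1@(4,3):B a2@(1,3):A a3@(0,1):A a4@(0,0):A a5@(1,0):B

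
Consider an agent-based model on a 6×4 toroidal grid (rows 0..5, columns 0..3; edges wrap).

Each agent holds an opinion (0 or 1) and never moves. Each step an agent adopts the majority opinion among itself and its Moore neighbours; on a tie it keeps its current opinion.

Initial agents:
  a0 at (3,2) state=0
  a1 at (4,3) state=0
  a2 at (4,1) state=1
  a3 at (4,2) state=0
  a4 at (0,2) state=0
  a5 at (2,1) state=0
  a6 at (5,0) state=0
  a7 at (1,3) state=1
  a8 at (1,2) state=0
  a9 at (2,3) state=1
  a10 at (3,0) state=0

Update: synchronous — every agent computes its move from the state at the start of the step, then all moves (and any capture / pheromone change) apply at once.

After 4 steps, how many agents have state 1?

t=1: a0@(3,2):0 a1@(4,3):0 a2@(4,1):0 a3@(4,2):0 a4@(0,2):0 a5@(2,1):0 a6@(5,0):0 a7@(1,3):1 a8@(1,2):0 a9@(2,3):0 a10@(3,0):0
t=2: a0@(3,2):0 a1@(4,3):0 a2@(4,1):0 a3@(4,2):0 a4@(0,2):0 a5@(2,1):0 a6@(5,0):0 a7@(1,3):0 a8@(1,2):0 a9@(2,3):0 a10@(3,0):0
t=3: (unchanged — steady state)

0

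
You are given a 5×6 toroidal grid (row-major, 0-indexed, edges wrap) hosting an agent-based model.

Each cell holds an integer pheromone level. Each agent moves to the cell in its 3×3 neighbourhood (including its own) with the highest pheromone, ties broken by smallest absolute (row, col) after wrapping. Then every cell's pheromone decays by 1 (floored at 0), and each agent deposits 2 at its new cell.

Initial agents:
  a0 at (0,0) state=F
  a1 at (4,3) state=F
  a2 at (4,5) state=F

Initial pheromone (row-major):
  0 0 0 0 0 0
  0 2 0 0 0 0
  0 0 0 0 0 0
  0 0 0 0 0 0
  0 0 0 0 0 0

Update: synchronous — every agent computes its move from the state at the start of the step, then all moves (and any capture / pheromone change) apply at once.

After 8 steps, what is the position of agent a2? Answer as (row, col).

(1, 1)

t=1: a0@(1,1) a1@(0,2) a2@(0,0) | pheromone: 2 0 2 0 0 0 / 0 3 0 0 0 0 / 0 0 0 0 0 0 / 0 0 0 0 0 0 / 0 0 0 0 0 0
t=2: a0@(1,1) a1@(1,1) a2@(1,1) | pheromone: 1 0 1 0 0 0 / 0 8 0 0 0 0 / 0 0 0 0 0 0 / 0 0 0 0 0 0 / 0 0 0 0 0 0
t=3: a0@(1,1) a1@(1,1) a2@(1,1) | pheromone: 0 0 0 0 0 0 / 0 13 0 0 0 0 / 0 0 0 0 0 0 / 0 0 0 0 0 0 / 0 0 0 0 0 0
t=4: a0@(1,1) a1@(1,1) a2@(1,1) | pheromone: 0 0 0 0 0 0 / 0 18 0 0 0 0 / 0 0 0 0 0 0 / 0 0 0 0 0 0 / 0 0 0 0 0 0
t=5: a0@(1,1) a1@(1,1) a2@(1,1) | pheromone: 0 0 0 0 0 0 / 0 23 0 0 0 0 / 0 0 0 0 0 0 / 0 0 0 0 0 0 / 0 0 0 0 0 0
t=6: a0@(1,1) a1@(1,1) a2@(1,1) | pheromone: 0 0 0 0 0 0 / 0 28 0 0 0 0 / 0 0 0 0 0 0 / 0 0 0 0 0 0 / 0 0 0 0 0 0
t=7: a0@(1,1) a1@(1,1) a2@(1,1) | pheromone: 0 0 0 0 0 0 / 0 33 0 0 0 0 / 0 0 0 0 0 0 / 0 0 0 0 0 0 / 0 0 0 0 0 0
t=8: a0@(1,1) a1@(1,1) a2@(1,1) | pheromone: 0 0 0 0 0 0 / 0 38 0 0 0 0 / 0 0 0 0 0 0 / 0 0 0 0 0 0 / 0 0 0 0 0 0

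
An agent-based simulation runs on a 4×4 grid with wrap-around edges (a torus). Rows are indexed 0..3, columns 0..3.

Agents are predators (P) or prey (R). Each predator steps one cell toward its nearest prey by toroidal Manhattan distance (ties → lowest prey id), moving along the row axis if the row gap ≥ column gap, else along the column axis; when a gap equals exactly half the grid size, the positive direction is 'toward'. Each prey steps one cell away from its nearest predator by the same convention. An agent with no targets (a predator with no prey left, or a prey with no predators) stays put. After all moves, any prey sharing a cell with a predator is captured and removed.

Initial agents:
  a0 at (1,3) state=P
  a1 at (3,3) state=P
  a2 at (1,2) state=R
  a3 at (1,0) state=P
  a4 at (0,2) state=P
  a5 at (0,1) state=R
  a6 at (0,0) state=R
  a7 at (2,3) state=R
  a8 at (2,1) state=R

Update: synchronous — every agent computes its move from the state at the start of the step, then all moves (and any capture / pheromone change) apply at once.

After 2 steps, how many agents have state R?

t=1: a0@(1,2):P a1@(2,3):P a2@(1,1):R a3@(0,0):P a4@(1,2):P a6@(3,0):R a7@(3,3):R a8@(3,1):R
t=2: a0@(1,1):P a1@(3,3):P a2@(1,0):R a3@(3,0):P a4@(1,1):P a6@(2,0):R a7@(0,3):R a8@(2,1):R

4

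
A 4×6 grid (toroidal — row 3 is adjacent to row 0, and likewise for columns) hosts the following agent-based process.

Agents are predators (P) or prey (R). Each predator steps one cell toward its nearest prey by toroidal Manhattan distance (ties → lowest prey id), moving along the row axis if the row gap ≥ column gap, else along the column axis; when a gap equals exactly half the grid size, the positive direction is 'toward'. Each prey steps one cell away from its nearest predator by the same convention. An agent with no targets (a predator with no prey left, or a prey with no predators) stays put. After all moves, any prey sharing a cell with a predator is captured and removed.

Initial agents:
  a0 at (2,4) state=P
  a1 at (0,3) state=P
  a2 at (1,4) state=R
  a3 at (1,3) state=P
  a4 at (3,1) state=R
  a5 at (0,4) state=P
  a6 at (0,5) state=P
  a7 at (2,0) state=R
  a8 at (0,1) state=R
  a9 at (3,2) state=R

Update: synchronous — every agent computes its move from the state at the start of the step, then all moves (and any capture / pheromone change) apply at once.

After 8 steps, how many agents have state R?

5

t=1: a0@(1,4):P a1@(1,3):P a2@(0,4):R a3@(1,4):P a4@(3,0):R a5@(1,4):P a6@(1,5):P a7@(2,1):R a8@(0,0):R a9@(2,2):R
t=2: a0@(0,4):P a1@(0,3):P a2@(3,4):R a3@(0,4):P a4@(2,0):R a5@(0,4):P a6@(0,5):P a7@(2,0):R a8@(3,0):R a9@(3,2):R
t=3: a0@(3,4):P a1@(3,3):P a2@(2,4):R a3@(3,4):P a4@(1,0):R a5@(3,4):P a6@(3,5):P a7@(1,0):R a8@(2,0):R a9@(2,2):R
t=4: a0@(2,4):P a1@(2,3):P a2@(1,4):R a3@(2,4):P a4@(0,0):R a5@(2,4):P a6@(2,5):P a7@(0,0):R a8@(1,0):R a9@(1,2):R
t=5: a0@(1,4):P a1@(1,3):P a2@(0,4):R a3@(1,4):P a4@(3,0):R a5@(1,4):P a6@(1,5):P a7@(3,0):R a8@(0,0):R a9@(0,2):R
t=6: a0@(0,4):P a1@(0,3):P a2@(3,4):R a3@(0,4):P a4@(2,0):R a5@(0,4):P a6@(0,5):P a7@(2,0):R a8@(3,0):R a9@(3,2):R
t=7: a0@(3,4):P a1@(3,3):P a2@(2,4):R a3@(3,4):P a4@(1,0):R a5@(3,4):P a6@(3,5):P a7@(1,0):R a8@(2,0):R a9@(2,2):R
t=8: a0@(2,4):P a1@(2,3):P a2@(1,4):R a3@(2,4):P a4@(0,0):R a5@(2,4):P a6@(2,5):P a7@(0,0):R a8@(1,0):R a9@(1,2):R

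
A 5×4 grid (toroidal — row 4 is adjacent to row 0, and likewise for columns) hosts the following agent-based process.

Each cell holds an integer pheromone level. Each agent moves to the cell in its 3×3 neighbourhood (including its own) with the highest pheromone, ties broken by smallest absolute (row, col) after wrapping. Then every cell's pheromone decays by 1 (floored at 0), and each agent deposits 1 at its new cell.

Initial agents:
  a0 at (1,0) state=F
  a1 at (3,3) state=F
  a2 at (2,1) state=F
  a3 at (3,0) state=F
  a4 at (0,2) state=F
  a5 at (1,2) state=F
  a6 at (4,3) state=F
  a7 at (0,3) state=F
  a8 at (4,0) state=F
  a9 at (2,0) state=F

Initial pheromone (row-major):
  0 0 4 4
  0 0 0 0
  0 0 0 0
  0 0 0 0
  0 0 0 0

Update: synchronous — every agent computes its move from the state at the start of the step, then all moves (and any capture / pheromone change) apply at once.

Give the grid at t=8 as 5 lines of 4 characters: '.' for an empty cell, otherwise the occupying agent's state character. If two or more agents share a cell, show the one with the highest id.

..F.
....
....
....
....

t=1: a0@(0,3) a1@(2,0) a2@(1,0) a3@(2,0) a4@(0,2) a5@(0,2) a6@(0,2) a7@(0,2) a8@(0,3) a9@(1,0) | pheromone: 0 0 7 5 / 2 0 0 0 / 2 0 0 0 / 0 0 0 0 / 0 0 0 0
t=2: a0@(0,2) a1@(1,0) a2@(0,3) a3@(1,0) a4@(0,2) a5@(0,2) a6@(0,2) a7@(0,2) a8@(0,2) a9@(0,3) | pheromone: 0 0 12 6 / 3 0 0 0 / 1 0 0 0 / 0 0 0 0 / 0 0 0 0
t=3: a0@(0,2) a1@(0,3) a2@(0,2) a3@(0,3) a4@(0,2) a5@(0,2) a6@(0,2) a7@(0,2) a8@(0,2) a9@(0,2) | pheromone: 0 0 19 7 / 2 0 0 0 / 0 0 0 0 / 0 0 0 0 / 0 0 0 0
t=4: a0@(0,2) a1@(0,2) a2@(0,2) a3@(0,2) a4@(0,2) a5@(0,2) a6@(0,2) a7@(0,2) a8@(0,2) a9@(0,2) | pheromone: 0 0 28 6 / 1 0 0 0 / 0 0 0 0 / 0 0 0 0 / 0 0 0 0
t=5: a0@(0,2) a1@(0,2) a2@(0,2) a3@(0,2) a4@(0,2) a5@(0,2) a6@(0,2) a7@(0,2) a8@(0,2) a9@(0,2) | pheromone: 0 0 37 5 / 0 0 0 0 / 0 0 0 0 / 0 0 0 0 / 0 0 0 0
t=6: a0@(0,2) a1@(0,2) a2@(0,2) a3@(0,2) a4@(0,2) a5@(0,2) a6@(0,2) a7@(0,2) a8@(0,2) a9@(0,2) | pheromone: 0 0 46 4 / 0 0 0 0 / 0 0 0 0 / 0 0 0 0 / 0 0 0 0
t=7: a0@(0,2) a1@(0,2) a2@(0,2) a3@(0,2) a4@(0,2) a5@(0,2) a6@(0,2) a7@(0,2) a8@(0,2) a9@(0,2) | pheromone: 0 0 55 3 / 0 0 0 0 / 0 0 0 0 / 0 0 0 0 / 0 0 0 0
t=8: a0@(0,2) a1@(0,2) a2@(0,2) a3@(0,2) a4@(0,2) a5@(0,2) a6@(0,2) a7@(0,2) a8@(0,2) a9@(0,2) | pheromone: 0 0 64 2 / 0 0 0 0 / 0 0 0 0 / 0 0 0 0 / 0 0 0 0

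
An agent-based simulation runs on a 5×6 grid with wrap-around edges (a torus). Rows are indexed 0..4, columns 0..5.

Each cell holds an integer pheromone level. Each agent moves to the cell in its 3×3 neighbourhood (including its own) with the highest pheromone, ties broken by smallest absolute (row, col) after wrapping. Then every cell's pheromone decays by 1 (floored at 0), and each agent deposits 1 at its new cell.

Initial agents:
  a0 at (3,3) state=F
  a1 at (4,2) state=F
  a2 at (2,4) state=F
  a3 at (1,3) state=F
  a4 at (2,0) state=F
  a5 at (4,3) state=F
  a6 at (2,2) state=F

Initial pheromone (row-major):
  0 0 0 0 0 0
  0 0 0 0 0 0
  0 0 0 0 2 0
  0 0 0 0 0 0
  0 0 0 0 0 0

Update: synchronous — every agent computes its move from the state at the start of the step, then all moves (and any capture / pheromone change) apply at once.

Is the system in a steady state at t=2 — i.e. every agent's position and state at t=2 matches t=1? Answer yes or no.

t=1: a0@(2,4) a1@(0,1) a2@(2,4) a3@(2,4) a4@(1,0) a5@(0,2) a6@(1,1) | pheromone: 0 1 1 0 0 0 / 1 1 0 0 0 0 / 0 0 0 0 4 0 / 0 0 0 0 0 0 / 0 0 0 0 0 0
t=2: a0@(2,4) a1@(0,1) a2@(2,4) a3@(2,4) a4@(0,1) a5@(0,1) a6@(0,1) | pheromone: 0 4 0 0 0 0 / 0 0 0 0 0 0 / 0 0 0 0 6 0 / 0 0 0 0 0 0 / 0 0 0 0 0 0

no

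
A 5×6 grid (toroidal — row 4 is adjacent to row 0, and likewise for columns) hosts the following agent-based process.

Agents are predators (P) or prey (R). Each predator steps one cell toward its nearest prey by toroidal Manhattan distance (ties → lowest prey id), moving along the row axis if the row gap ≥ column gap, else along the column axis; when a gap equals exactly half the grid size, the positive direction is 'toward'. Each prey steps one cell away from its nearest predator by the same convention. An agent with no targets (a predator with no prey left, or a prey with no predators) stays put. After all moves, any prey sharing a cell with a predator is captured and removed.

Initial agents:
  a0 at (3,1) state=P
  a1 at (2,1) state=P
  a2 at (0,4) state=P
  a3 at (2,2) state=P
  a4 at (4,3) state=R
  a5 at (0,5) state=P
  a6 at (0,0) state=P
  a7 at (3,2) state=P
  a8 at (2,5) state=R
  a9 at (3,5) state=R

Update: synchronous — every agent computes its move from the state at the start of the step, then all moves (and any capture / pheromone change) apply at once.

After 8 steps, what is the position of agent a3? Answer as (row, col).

(2, 3)

t=1: a0@(3,0):P a1@(2,0):P a2@(4,4):P a3@(3,2):P a4@(3,3):R a5@(1,5):P a6@(1,0):P a7@(4,2):P a8@(2,4):R a9@(3,4):R
t=2: a0@(3,5):P a1@(2,5):P a2@(3,4):P a3@(3,3):P a5@(2,5):P a6@(1,5):P a7@(3,2):P a8@(2,3):R a9@(2,4):R
t=3: a0@(2,5):P a1@(2,4):P a2@(2,4):P a3@(2,3):P a5@(2,4):P a6@(2,5):P a7@(2,2):P a8@(1,3):R
t=4: a0@(2,4):P a1@(1,4):P a2@(1,4):P a3@(1,3):P a5@(1,4):P a6@(2,4):P a7@(1,2):P a8@(0,3):R
t=5: a0@(1,4):P a1@(0,4):P a2@(0,4):P a3@(0,3):P a5@(0,4):P a6@(1,4):P a7@(0,2):P a8@(4,3):R
t=6: a0@(0,4):P a1@(4,4):P a2@(4,4):P a3@(4,3):P a5@(4,4):P a6@(0,4):P a7@(4,2):P a8@(3,3):R
t=7: a0@(4,4):P a1@(3,4):P a2@(3,4):P a3@(3,3):P a5@(3,4):P a6@(4,4):P a7@(3,2):P a8@(2,3):R
t=8: a0@(3,4):P a1@(2,4):P a2@(2,4):P a3@(2,3):P a5@(2,4):P a6@(3,4):P a7@(2,2):P a8@(1,3):R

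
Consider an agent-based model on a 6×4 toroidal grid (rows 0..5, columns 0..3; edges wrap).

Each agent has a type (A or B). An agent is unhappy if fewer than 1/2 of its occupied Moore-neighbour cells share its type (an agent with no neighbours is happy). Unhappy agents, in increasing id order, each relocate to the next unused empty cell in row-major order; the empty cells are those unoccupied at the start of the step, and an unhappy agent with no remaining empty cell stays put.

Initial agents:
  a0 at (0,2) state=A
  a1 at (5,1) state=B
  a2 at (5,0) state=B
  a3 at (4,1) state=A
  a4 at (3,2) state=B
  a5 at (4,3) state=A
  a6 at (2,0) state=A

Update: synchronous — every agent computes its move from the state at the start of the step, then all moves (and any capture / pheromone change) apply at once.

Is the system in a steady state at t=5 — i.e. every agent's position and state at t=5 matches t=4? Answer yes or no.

t=1: a0@(0,0):A a1@(0,1):B a2@(0,3):B a3@(1,0):A a4@(1,1):B a5@(1,2):A a6@(2,0):A
t=2: a0@(0,2):A a1@(1,3):B a2@(2,1):B a3@(2,2):A a4@(2,3):B a5@(3,0):A a6@(2,0):A
t=3: a0@(0,0):A a1@(0,1):B a2@(0,3):B a3@(1,0):A a4@(1,1):B a5@(1,2):A a6@(3,1):A
t=4: a0@(0,2):A a1@(1,3):B a2@(2,0):B a3@(2,1):A a4@(2,2):B a5@(2,3):A a6@(3,1):A
t=5: a0@(0,0):A a1@(1,3):B a2@(0,1):B a3@(0,3):A a4@(1,0):B a5@(1,1):A a6@(1,2):A

no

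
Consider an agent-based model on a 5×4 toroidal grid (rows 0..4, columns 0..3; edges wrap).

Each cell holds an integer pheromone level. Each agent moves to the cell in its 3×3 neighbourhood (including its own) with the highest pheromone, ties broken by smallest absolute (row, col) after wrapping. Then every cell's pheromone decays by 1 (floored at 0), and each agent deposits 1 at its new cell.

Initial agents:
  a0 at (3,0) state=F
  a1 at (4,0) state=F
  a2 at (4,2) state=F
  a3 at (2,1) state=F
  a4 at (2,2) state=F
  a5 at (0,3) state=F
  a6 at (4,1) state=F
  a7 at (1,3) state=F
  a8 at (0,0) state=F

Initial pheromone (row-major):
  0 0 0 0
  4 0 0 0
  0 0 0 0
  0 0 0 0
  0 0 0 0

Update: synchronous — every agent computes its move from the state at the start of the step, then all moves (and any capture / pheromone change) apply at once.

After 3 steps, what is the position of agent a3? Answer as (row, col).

(1, 0)

t=1: a0@(2,0) a1@(0,0) a2@(0,1) a3@(1,0) a4@(1,1) a5@(1,0) a6@(0,0) a7@(1,0) a8@(1,0) | pheromone: 2 1 0 0 / 7 1 0 0 / 1 0 0 0 / 0 0 0 0 / 0 0 0 0
t=2: a0@(1,0) a1@(1,0) a2@(1,0) a3@(1,0) a4@(1,0) a5@(1,0) a6@(1,0) a7@(1,0) a8@(1,0) | pheromone: 1 0 0 0 / 15 0 0 0 / 0 0 0 0 / 0 0 0 0 / 0 0 0 0
t=3: a0@(1,0) a1@(1,0) a2@(1,0) a3@(1,0) a4@(1,0) a5@(1,0) a6@(1,0) a7@(1,0) a8@(1,0) | pheromone: 0 0 0 0 / 23 0 0 0 / 0 0 0 0 / 0 0 0 0 / 0 0 0 0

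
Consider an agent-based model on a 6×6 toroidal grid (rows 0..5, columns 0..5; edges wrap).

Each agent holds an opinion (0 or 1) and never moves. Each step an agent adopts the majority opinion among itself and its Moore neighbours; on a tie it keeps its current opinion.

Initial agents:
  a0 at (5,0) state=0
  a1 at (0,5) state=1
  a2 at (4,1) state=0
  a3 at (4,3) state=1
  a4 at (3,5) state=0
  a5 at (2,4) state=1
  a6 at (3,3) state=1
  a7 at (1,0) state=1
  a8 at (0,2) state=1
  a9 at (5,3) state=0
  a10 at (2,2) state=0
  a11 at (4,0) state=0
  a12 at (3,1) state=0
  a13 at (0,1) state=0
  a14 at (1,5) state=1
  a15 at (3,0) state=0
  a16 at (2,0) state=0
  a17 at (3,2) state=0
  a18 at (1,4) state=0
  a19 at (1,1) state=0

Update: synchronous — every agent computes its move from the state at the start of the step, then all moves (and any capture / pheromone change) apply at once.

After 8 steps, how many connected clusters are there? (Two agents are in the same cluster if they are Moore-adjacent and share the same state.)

t=1: a0@(5,0):0 a1@(0,5):1 a2@(4,1):0 a3@(4,3):1 a4@(3,5):0 a5@(2,4):1 a6@(3,3):1 a7@(1,0):1 a8@(0,2):0 a9@(5,3):1 a10@(2,2):0 a11@(4,0):0 a12@(3,1):0 a13@(0,1):0 a14@(1,5):1 a15@(3,0):0 a16@(2,0):0 a17@(3,2):0 a18@(1,4):1 a19@(1,1):0
t=2: (unchanged — steady state)

2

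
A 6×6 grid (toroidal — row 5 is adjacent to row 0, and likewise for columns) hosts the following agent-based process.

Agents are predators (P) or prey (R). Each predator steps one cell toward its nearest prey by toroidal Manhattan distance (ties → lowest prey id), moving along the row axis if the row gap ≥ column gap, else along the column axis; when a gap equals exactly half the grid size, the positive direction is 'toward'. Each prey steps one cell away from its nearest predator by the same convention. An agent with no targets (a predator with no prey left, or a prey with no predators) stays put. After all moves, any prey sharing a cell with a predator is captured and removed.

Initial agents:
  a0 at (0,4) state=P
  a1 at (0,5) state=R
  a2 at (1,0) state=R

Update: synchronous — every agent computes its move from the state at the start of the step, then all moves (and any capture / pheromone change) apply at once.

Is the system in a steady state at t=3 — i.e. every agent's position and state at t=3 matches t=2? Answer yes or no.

t=1: a0@(0,5):P a1@(0,0):R a2@(1,1):R
t=2: a0@(0,0):P a1@(0,1):R a2@(1,2):R
t=3: a0@(0,1):P a1@(0,2):R a2@(1,3):R

no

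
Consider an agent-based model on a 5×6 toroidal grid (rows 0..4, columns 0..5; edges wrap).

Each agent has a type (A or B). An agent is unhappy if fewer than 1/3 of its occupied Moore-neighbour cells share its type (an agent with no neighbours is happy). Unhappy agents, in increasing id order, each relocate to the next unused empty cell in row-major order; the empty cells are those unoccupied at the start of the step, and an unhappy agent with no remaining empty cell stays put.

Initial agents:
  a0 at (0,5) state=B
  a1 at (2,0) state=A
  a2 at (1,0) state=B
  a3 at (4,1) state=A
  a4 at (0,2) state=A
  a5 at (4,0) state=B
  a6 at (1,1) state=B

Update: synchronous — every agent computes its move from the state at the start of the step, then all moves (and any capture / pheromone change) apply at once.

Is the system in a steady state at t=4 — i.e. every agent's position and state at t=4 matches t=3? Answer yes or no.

t=1: a0@(0,5):B a1@(0,0):A a2@(1,0):B a3@(4,1):A a4@(0,2):A a5@(4,0):B a6@(1,1):B
t=2: a0@(0,5):B a1@(0,1):A a2@(1,0):B a3@(4,1):A a4@(0,2):A a5@(4,0):B a6@(1,1):B
t=3: (unchanged — steady state)

yes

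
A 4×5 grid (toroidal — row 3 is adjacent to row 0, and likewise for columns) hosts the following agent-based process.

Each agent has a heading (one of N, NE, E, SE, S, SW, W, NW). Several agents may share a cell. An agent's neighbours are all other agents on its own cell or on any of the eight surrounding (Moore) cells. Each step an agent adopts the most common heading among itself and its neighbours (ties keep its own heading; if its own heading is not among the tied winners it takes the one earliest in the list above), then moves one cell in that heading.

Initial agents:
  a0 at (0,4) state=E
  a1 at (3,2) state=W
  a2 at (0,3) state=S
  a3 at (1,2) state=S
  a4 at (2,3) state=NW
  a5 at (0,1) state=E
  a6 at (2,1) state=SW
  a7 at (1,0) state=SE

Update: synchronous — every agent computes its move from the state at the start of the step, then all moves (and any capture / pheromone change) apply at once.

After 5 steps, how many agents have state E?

8

t=1: a0@(0,0):E a1@(3,1):W a2@(1,3):S a3@(2,2):S a4@(1,2):NW a5@(0,2):E a6@(3,0):SW a7@(1,1):E
t=2: a0@(0,1):E a1@(3,2):E a2@(2,3):S a3@(3,2):S a4@(1,3):E a5@(0,3):E a6@(0,4):SW a7@(1,2):E
t=3: a0@(0,2):E a1@(3,3):E a2@(2,4):E a3@(3,3):E a4@(1,4):E a5@(0,4):E a6@(0,0):E a7@(1,3):E
t=4: a0@(0,3):E a1@(3,4):E a2@(2,0):E a3@(3,4):E a4@(1,0):E a5@(0,0):E a6@(0,1):E a7@(1,4):E
t=5: a0@(0,4):E a1@(3,0):E a2@(2,1):E a3@(3,0):E a4@(1,1):E a5@(0,1):E a6@(0,2):E a7@(1,0):E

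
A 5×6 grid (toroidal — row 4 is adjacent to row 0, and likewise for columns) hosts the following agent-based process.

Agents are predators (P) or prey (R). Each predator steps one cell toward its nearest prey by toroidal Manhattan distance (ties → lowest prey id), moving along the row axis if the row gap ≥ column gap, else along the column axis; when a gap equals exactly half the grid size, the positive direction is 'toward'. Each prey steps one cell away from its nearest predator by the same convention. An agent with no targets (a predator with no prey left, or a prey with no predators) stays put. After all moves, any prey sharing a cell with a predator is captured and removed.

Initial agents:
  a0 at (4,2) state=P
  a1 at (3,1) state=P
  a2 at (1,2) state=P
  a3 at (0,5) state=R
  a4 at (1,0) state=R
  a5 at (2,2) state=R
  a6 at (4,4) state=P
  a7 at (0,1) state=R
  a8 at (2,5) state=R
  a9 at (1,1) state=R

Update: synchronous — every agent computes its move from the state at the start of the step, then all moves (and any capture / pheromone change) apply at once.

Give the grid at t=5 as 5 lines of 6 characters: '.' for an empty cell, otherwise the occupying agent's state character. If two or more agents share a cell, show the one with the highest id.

t=1: a0@(3,2):P a1@(2,1):P a2@(2,2):P a3@(1,5):R a4@(1,5):R a6@(0,4):P a7@(1,1):R a8@(2,4):R a9@(1,0):R
t=2: a0@(2,2):P a1@(1,1):P a2@(1,2):P a3@(2,5):R a4@(2,5):R a6@(1,4):P a7@(0,1):R a8@(2,5):R a9@(0,0):R
t=3: a0@(2,3):P a1@(0,1):P a2@(0,2):P a3@(3,5):R a4@(3,5):R a6@(2,4):P a7@(4,1):R a8@(3,5):R a9@(4,0):R
t=4: a0@(2,4):P a1@(4,1):P a2@(4,2):P a3@(4,5):R a4@(4,5):R a6@(3,4):P a7@(3,1):R a8@(4,5):R a9@(3,0):R
t=5: a0@(3,4):P a1@(3,1):P a2@(3,2):P a6@(4,4):P a7@(2,1):R a9@(2,0):R

......
......
RR....
.PP.P.
....P.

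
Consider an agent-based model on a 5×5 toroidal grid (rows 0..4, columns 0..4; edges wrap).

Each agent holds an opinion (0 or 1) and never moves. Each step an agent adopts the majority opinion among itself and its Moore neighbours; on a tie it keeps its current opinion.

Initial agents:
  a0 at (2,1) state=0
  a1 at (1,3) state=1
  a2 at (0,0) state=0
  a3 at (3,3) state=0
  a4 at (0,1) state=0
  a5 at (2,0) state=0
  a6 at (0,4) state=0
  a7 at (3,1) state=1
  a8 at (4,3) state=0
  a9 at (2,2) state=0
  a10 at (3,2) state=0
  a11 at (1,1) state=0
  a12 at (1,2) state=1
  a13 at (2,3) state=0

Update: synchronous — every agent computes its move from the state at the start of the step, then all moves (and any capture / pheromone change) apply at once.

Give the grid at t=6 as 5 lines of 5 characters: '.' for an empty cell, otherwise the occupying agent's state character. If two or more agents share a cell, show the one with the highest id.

00..0
.000.
0000.
.000.
...0.

t=1: a0@(2,1):0 a1@(1,3):0 a2@(0,0):0 a3@(3,3):0 a4@(0,1):0 a5@(2,0):0 a6@(0,4):0 a7@(3,1):0 a8@(4,3):0 a9@(2,2):0 a10@(3,2):0 a11@(1,1):0 a12@(1,2):0 a13@(2,3):0
t=2: (unchanged — steady state)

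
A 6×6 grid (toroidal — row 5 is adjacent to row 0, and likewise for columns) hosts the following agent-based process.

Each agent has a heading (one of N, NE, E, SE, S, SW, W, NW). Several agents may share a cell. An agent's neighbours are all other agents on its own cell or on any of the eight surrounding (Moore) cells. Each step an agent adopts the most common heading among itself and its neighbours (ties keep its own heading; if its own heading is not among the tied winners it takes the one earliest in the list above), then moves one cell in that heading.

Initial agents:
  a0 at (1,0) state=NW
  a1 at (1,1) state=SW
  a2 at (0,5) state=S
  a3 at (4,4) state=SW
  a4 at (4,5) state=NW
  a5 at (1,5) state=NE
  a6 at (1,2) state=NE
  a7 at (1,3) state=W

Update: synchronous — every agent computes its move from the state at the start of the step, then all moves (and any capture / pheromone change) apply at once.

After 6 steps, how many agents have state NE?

t=1: a0@(0,5):NW a1@(2,0):SW a2@(1,5):S a3@(5,3):SW a4@(3,4):NW a5@(0,0):NE a6@(0,3):NE a7@(1,2):W
t=2: a0@(5,4):NW a1@(3,5):SW a2@(2,5):S a3@(0,2):SW a4@(2,3):NW a5@(5,1):NE a6@(5,4):NE a7@(1,1):W
t=3: a0@(4,3):NW a1@(4,4):SW a2@(3,5):S a3@(1,1):SW a4@(1,2):NW a5@(4,2):NE a6@(4,5):NE a7@(1,0):W
t=4: a0@(3,2):NW a1@(5,3):SW a2@(4,5):S a3@(2,0):SW a4@(0,1):NW a5@(3,3):NE a6@(3,0):NE a7@(1,5):W
t=5: a0@(2,1):NW a1@(0,2):SW a2@(5,5):S a3@(3,5):SW a4@(5,0):NW a5@(2,4):NE a6@(2,1):NE a7@(1,4):W
t=6: a0@(1,0):NW a1@(1,1):SW a2@(0,5):S a3@(4,4):SW a4@(4,5):NW a5@(1,5):NE a6@(1,2):NE a7@(1,3):W

2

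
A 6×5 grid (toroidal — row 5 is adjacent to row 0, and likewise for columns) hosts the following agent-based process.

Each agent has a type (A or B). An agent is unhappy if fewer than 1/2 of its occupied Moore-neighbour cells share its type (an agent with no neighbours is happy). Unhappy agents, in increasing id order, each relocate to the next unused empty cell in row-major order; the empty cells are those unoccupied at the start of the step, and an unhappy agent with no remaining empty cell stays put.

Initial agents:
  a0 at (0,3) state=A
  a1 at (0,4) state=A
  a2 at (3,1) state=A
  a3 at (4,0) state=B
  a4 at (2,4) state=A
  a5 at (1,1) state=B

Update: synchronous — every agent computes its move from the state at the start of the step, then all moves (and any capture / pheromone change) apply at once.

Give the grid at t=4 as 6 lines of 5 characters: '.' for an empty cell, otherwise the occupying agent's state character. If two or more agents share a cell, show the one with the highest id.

.BAAA
.B...
....A
.....
.....
.....

t=1: a0@(0,3):A a1@(0,4):A a2@(0,0):A a3@(0,1):B a4@(2,4):A a5@(1,1):B
t=2: a0@(0,3):A a1@(0,4):A a2@(0,2):A a3@(0,1):B a4@(2,4):A a5@(1,1):B
t=3: a0@(0,3):A a1@(0,4):A a2@(0,0):A a3@(0,1):B a4@(2,4):A a5@(1,1):B
t=4: a0@(0,3):A a1@(0,4):A a2@(0,2):A a3@(0,1):B a4@(2,4):A a5@(1,1):B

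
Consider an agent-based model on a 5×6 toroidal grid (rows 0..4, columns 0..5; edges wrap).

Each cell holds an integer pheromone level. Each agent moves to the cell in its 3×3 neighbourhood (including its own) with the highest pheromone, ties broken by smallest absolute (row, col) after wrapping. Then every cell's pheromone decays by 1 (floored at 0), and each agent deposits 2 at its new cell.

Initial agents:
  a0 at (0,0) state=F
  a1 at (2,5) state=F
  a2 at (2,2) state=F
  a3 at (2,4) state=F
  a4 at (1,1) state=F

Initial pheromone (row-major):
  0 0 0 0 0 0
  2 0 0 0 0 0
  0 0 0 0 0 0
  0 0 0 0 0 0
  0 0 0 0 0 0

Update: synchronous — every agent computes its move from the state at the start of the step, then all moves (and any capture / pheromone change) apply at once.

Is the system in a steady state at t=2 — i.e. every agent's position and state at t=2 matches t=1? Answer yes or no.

t=1: a0@(1,0) a1@(1,0) a2@(1,1) a3@(1,3) a4@(1,0) | pheromone: 0 0 0 0 0 0 / 7 2 0 2 0 0 / 0 0 0 0 0 0 / 0 0 0 0 0 0 / 0 0 0 0 0 0
t=2: a0@(1,0) a1@(1,0) a2@(1,0) a3@(1,3) a4@(1,0) | pheromone: 0 0 0 0 0 0 / 14 1 0 3 0 0 / 0 0 0 0 0 0 / 0 0 0 0 0 0 / 0 0 0 0 0 0

no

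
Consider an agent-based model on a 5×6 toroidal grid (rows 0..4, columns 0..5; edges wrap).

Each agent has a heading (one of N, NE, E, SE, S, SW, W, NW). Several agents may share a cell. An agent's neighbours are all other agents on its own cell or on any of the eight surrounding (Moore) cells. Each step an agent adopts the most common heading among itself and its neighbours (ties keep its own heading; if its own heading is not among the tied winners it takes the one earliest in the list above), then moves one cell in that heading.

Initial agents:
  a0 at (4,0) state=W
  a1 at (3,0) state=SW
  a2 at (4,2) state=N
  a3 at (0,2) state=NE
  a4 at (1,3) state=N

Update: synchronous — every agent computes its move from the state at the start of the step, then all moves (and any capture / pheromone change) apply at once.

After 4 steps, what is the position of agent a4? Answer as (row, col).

t=1: a0@(4,5):W a1@(4,5):SW a2@(3,2):N a3@(4,2):N a4@(0,3):N
t=2: a0@(4,4):W a1@(0,4):SW a2@(2,2):N a3@(3,2):N a4@(4,3):N
t=3: a0@(4,3):W a1@(1,3):SW a2@(1,2):N a3@(2,2):N a4@(3,3):N
t=4: a0@(4,2):W a1@(0,3):N a2@(0,2):N a3@(1,2):N a4@(2,3):N

(2, 3)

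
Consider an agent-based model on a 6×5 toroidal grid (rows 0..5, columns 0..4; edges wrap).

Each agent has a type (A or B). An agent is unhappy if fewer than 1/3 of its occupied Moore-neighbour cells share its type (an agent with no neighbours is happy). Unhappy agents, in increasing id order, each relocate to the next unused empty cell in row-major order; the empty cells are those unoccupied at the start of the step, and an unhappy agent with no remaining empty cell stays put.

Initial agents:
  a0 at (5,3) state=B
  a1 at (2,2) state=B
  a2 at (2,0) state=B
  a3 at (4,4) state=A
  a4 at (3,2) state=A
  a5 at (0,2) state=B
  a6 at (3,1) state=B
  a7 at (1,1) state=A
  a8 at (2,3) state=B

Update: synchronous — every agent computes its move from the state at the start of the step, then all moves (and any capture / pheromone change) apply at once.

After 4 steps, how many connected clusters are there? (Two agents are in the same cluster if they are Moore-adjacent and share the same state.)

3

t=1: a0@(5,3):B a1@(2,2):B a2@(2,0):B a3@(0,0):A a4@(0,1):A a5@(0,2):B a6@(3,1):B a7@(0,3):A a8@(2,3):B
t=2: a0@(5,3):B a1@(2,2):B a2@(2,0):B a3@(0,0):A a4@(0,1):A a5@(0,2):B a6@(3,1):B a7@(0,4):A a8@(2,3):B
t=3: (unchanged — steady state)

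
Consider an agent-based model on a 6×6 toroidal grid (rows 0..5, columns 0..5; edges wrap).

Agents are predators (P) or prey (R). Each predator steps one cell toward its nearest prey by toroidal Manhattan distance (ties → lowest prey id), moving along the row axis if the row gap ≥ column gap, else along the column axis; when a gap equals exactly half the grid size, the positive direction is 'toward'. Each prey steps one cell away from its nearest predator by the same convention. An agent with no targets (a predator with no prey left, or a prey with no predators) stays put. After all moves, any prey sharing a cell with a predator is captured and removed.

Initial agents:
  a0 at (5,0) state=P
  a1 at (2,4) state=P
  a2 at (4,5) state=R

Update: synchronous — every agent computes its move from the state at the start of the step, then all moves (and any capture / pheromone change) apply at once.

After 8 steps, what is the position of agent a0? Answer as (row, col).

(3, 0)

t=1: a0@(4,0):P a1@(3,4):P a2@(3,5):R
t=2: a0@(3,0):P a1@(3,5):P
t=3: (unchanged — steady state)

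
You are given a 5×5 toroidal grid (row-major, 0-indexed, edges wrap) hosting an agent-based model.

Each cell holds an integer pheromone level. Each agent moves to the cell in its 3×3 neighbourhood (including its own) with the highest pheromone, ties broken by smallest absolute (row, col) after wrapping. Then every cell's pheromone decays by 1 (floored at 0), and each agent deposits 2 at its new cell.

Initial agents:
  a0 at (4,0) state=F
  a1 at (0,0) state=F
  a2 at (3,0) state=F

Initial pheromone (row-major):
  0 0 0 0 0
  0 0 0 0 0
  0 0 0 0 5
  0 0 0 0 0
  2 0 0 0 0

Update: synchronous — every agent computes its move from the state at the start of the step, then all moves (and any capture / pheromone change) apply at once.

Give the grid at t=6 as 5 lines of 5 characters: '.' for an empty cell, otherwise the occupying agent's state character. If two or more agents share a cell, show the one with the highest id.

t=1: a0@(4,0) a1@(4,0) a2@(2,4) | pheromone: 0 0 0 0 0 / 0 0 0 0 0 / 0 0 0 0 6 / 0 0 0 0 0 / 5 0 0 0 0
t=2: a0@(4,0) a1@(4,0) a2@(2,4) | pheromone: 0 0 0 0 0 / 0 0 0 0 0 / 0 0 0 0 7 / 0 0 0 0 0 / 8 0 0 0 0
t=3: a0@(4,0) a1@(4,0) a2@(2,4) | pheromone: 0 0 0 0 0 / 0 0 0 0 0 / 0 0 0 0 8 / 0 0 0 0 0 / 11 0 0 0 0
t=4: a0@(4,0) a1@(4,0) a2@(2,4) | pheromone: 0 0 0 0 0 / 0 0 0 0 0 / 0 0 0 0 9 / 0 0 0 0 0 / 14 0 0 0 0
t=5: a0@(4,0) a1@(4,0) a2@(2,4) | pheromone: 0 0 0 0 0 / 0 0 0 0 0 / 0 0 0 0 10 / 0 0 0 0 0 / 17 0 0 0 0
t=6: a0@(4,0) a1@(4,0) a2@(2,4) | pheromone: 0 0 0 0 0 / 0 0 0 0 0 / 0 0 0 0 11 / 0 0 0 0 0 / 20 0 0 0 0

.....
.....
....F
.....
F....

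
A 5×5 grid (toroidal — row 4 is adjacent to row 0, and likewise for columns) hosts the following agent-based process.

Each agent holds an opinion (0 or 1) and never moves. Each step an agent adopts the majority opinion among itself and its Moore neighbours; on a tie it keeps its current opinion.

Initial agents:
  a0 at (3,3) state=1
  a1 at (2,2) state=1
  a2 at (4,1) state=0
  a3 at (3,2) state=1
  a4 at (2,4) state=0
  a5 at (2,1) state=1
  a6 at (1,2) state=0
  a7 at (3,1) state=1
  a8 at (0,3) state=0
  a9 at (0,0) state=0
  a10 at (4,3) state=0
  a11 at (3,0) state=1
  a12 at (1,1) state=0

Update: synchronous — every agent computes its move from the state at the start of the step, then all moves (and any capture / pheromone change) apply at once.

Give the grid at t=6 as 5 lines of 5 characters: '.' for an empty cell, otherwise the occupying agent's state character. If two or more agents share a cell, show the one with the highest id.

t=1: a0@(3,3):1 a1@(2,2):1 a2@(4,1):1 a3@(3,2):1 a4@(2,4):1 a5@(2,1):1 a6@(1,2):0 a7@(3,1):1 a8@(0,3):0 a9@(0,0):0 a10@(4,3):0 a11@(3,0):1 a12@(1,1):0
t=2: (unchanged — steady state)

0..0.
.00..
.11.1
1111.
.1.0.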